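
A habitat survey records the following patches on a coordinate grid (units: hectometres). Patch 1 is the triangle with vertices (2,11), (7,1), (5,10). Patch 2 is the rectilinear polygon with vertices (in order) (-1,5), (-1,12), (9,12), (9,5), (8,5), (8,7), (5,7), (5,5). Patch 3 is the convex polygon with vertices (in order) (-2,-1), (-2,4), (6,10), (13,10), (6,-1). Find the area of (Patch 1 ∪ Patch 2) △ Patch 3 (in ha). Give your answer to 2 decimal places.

111.17

|Patch 1 ∪ Patch 2| = 68.
|(Patch 1 ∪ Patch 2) ∩ Patch 3| = 29.6667.
|(Patch 1 ∪ Patch 2) △ Patch 3| = 68 + 102.5 − 59.3333 = 111.17.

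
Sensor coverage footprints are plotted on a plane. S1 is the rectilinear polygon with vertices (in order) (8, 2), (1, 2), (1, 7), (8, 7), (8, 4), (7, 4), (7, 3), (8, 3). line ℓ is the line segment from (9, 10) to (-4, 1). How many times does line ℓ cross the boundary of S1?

2

The segment meets the boundary at (1,4.462), (4.667,7).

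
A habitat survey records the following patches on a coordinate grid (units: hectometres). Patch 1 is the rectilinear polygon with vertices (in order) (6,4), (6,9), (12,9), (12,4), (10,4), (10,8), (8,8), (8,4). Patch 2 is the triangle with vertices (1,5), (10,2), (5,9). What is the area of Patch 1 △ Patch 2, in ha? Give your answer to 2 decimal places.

|Patch 1| = 22, |Patch 2| = 24, |Patch 1∩Patch 2| = 4.4.
|Patch 1 △ Patch 2| = |Patch 1| + |Patch 2| − 2·|Patch 1∩Patch 2| = 22 + 24 − 8.8 = 37.20.

37.20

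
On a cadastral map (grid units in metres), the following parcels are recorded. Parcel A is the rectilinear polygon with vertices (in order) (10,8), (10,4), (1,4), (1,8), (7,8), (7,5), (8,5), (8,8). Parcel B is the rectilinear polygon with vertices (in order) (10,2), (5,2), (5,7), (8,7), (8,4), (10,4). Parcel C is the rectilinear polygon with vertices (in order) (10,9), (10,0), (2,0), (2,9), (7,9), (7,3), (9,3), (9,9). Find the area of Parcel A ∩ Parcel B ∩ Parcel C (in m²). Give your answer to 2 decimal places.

6.00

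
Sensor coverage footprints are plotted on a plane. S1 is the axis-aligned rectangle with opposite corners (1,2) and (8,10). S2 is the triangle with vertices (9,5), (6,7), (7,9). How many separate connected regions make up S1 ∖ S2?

S1 ∖ S2 is a single connected region.

1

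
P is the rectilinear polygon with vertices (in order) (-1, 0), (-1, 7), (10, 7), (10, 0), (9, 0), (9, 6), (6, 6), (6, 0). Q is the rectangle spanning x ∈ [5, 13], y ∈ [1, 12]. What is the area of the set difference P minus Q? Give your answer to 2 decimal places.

44.00

|P| = 59, |P∩Q| = 15.
|P ∖ Q| = |P| − |P∩Q| = 59 − 15 = 44.00.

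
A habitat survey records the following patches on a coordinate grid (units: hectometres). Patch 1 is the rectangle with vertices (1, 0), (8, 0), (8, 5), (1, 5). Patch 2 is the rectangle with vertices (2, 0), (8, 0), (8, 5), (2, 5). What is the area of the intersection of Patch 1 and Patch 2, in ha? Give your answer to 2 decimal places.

|Patch 1∩Patch 2|: x∈[2,8], y∈[0,5] → 6·5 = 30.

30.00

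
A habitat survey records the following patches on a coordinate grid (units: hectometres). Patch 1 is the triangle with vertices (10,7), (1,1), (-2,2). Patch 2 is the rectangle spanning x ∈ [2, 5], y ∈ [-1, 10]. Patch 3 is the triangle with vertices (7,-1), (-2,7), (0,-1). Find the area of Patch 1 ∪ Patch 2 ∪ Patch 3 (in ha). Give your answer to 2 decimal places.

55.39

By inclusion–exclusion:
Individual areas: |Patch 1| = 13.5, |Patch 2| = 33, |Patch 3| = 28.
|Patch 1∩Patch 2| = 4.875.
|Patch 1∩Patch 3| = 5.9181.
|Patch 2∩Patch 3| = 9.3333.
|Patch 1∩Patch 2∩Patch 3| = 1.0159.
|Patch 1 ∪ Patch 2 ∪ Patch 3| = 74.5 − 20.1264 + 1.0159 = 55.39.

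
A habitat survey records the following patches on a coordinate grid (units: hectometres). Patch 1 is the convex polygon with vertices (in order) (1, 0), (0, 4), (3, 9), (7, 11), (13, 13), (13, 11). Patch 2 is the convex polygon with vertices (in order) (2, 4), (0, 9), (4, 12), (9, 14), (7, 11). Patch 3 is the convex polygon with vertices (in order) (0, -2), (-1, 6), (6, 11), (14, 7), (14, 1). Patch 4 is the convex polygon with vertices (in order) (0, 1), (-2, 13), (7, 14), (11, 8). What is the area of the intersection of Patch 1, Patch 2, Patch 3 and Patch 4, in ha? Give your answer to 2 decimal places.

11.88

The intersection is the polygon with vertices (6.737,10.632), (2,4), (1.2,6), (2.85,8.75), (3.667,9.333), (6.5,10.75).
By the shoelace formula its area is 11.88.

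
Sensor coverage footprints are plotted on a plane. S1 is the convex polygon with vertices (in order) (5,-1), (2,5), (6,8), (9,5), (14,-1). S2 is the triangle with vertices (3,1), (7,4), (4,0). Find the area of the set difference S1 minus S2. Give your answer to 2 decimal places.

55.92

|S1| = 58.5, |S1∩S2| = 2.5773.
|S1 ∖ S2| = |S1| − |S1∩S2| = 58.5 − 2.5773 = 55.92.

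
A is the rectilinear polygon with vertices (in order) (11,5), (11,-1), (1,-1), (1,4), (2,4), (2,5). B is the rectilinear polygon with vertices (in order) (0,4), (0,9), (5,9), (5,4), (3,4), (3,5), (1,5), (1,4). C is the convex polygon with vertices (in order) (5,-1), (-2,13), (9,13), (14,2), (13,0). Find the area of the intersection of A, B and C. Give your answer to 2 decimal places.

2.00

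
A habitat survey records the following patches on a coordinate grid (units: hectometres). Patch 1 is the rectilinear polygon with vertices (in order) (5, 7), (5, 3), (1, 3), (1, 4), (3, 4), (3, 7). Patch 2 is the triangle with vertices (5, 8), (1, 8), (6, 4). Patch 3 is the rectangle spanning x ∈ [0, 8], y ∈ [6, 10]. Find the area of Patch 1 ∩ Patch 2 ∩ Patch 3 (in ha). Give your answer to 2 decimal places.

1.90

The intersection is the polygon with vertices (3,6.4), (3,7), (5,7), (5,6), (3.5,6).
By the shoelace formula its area is 1.90.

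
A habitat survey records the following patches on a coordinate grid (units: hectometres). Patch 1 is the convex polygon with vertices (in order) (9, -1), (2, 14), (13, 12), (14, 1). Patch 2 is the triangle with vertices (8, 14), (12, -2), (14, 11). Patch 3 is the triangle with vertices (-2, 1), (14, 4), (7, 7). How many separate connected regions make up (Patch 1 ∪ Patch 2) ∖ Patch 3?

(Patch 1 ∪ Patch 2) ∖ Patch 3 splits into 2 disjoint pieces (area 69.3752, area 21.7418).

2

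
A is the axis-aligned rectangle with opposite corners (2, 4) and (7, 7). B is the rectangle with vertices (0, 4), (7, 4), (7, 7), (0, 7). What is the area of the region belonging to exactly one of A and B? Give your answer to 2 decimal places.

|A∩B|: x∈[2,7], y∈[4,7] → 5·3 = 15.
|A △ B| = |A| + |B| − 2·|A∩B| = 15 + 21 − 30 = 6.00.

6.00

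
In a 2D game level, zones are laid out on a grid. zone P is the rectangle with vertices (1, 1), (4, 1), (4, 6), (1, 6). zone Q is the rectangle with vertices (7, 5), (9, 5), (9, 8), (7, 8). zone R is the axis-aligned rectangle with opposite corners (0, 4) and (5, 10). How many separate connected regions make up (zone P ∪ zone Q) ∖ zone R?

2

(zone P ∪ zone Q) ∖ zone R splits into 2 disjoint pieces (area 9, area 6).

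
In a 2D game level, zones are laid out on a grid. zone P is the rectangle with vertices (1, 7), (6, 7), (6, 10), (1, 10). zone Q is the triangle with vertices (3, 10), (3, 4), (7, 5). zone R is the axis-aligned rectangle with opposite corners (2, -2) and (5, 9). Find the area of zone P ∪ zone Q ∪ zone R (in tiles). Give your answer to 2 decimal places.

44.90

By inclusion–exclusion:
Individual areas: |zone P| = 15, |zone Q| = 12, |zone R| = 33.
|zone P∩zone Q| = 3.6.
|zone P∩zone R|: x∈[2,5], y∈[7,9] → 3·2 = 6.
|zone Q∩zone R| = 8.6.
|zone P∩zone Q∩zone R| = 3.1.
|zone P ∪ zone Q ∪ zone R| = 60 − 18.2 + 3.1 = 44.90.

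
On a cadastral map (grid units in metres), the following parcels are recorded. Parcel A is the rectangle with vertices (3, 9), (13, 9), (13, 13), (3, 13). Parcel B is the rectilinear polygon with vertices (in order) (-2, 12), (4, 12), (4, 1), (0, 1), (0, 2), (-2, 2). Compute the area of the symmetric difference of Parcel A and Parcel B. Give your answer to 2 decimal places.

|Parcel A| = 40, |Parcel B| = 64, |Parcel A∩Parcel B| = 3.
|Parcel A △ Parcel B| = |Parcel A| + |Parcel B| − 2·|Parcel A∩Parcel B| = 40 + 64 − 6 = 98.00.

98.00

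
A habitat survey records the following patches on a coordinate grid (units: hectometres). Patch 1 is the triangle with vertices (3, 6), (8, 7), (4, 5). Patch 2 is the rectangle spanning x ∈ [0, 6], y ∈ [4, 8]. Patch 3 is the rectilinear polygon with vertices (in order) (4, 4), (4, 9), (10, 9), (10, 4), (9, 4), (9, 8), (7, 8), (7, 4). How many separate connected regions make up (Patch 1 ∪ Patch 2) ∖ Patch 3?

(Patch 1 ∪ Patch 2) ∖ Patch 3 splits into 2 disjoint pieces (area 0.15, area 16).

2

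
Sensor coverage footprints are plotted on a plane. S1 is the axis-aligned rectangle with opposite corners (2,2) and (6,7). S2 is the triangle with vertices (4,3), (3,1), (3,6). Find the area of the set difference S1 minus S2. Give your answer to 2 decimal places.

|S1| = 20, |S1∩S2| = 2.25.
|S1 ∖ S2| = |S1| − |S1∩S2| = 20 − 2.25 = 17.75.

17.75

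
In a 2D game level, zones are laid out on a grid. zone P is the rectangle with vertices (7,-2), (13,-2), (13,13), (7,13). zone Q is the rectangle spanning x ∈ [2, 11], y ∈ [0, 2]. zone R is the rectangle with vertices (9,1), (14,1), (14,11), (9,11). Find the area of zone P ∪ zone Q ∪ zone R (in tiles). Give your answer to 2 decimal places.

110.00

By inclusion–exclusion:
Individual areas: |zone P| = 90, |zone Q| = 18, |zone R| = 50.
|zone P∩zone Q|: x∈[7,11], y∈[0,2] → 4·2 = 8.
|zone P∩zone R|: x∈[9,13], y∈[1,11] → 4·10 = 40.
|zone Q∩zone R|: x∈[9,11], y∈[1,2] → 2·1 = 2.
|zone P∩zone Q∩zone R| = 2.
|zone P ∪ zone Q ∪ zone R| = 158 − 50 + 2 = 110.00.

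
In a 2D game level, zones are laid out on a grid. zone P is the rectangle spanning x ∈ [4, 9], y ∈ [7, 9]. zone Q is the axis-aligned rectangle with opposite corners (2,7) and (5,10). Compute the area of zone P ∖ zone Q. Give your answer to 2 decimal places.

|zone P∩zone Q|: x∈[4,5], y∈[7,9] → 1·2 = 2.
|zone P| = 10.
|zone P ∖ zone Q| = |zone P| − |zone P∩zone Q| = 10 − 2 = 8.00.

8.00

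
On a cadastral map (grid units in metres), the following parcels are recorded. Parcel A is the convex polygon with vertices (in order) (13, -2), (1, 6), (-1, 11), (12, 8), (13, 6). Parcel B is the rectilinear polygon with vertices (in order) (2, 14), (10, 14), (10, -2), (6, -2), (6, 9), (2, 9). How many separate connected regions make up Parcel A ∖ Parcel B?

Parcel A ∖ Parcel B splits into 2 disjoint pieces (area 26.4615, area 29.2949).

2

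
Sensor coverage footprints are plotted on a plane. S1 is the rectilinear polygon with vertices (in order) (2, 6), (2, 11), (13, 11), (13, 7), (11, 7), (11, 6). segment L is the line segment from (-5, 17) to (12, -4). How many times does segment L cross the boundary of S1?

The segment meets the boundary at (3.905,6), (2,8.353).

2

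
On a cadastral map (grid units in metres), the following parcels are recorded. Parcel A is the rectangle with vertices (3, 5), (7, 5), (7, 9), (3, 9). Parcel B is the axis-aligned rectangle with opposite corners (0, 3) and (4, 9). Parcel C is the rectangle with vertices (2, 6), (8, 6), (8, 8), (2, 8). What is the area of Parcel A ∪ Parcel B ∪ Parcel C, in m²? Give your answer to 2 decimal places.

By inclusion–exclusion:
Individual areas: |Parcel A| = 16, |Parcel B| = 24, |Parcel C| = 12.
|Parcel A∩Parcel B|: x∈[3,4], y∈[5,9] → 1·4 = 4.
|Parcel A∩Parcel C|: x∈[3,7], y∈[6,8] → 4·2 = 8.
|Parcel B∩Parcel C|: x∈[2,4], y∈[6,8] → 2·2 = 4.
|Parcel A∩Parcel B∩Parcel C| = 2.
|Parcel A ∪ Parcel B ∪ Parcel C| = 52 − 16 + 2 = 38.00.

38.00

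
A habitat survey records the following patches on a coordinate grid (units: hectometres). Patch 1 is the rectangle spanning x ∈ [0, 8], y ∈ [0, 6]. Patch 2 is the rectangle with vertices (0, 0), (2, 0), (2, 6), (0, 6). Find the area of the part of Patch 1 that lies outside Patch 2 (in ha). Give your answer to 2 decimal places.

36.00

|Patch 1∩Patch 2|: x∈[0,2], y∈[0,6] → 2·6 = 12.
|Patch 1| = 48.
|Patch 1 ∖ Patch 2| = |Patch 1| − |Patch 1∩Patch 2| = 48 − 12 = 36.00.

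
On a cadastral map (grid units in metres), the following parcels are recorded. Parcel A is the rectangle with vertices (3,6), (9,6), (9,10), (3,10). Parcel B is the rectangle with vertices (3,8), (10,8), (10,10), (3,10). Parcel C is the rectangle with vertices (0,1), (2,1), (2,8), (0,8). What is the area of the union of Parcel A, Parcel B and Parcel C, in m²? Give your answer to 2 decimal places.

By inclusion–exclusion:
Individual areas: |Parcel A| = 24, |Parcel B| = 14, |Parcel C| = 14.
|Parcel A∩Parcel B|: x∈[3,9], y∈[8,10] → 6·2 = 12.
|Parcel A∩Parcel C| = 0 (no overlap).
|Parcel B∩Parcel C| = 0 (no overlap).
|Parcel A∩Parcel B∩Parcel C| = 0.
|Parcel A ∪ Parcel B ∪ Parcel C| = 52 − 12 + 0 = 40.00.

40.00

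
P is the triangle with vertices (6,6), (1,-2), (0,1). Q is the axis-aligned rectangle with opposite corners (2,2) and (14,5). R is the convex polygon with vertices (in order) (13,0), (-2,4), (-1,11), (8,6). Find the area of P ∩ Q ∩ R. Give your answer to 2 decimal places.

The intersection is the polygon with vertices (4.8,5), (5.375,5), (3.786,2.457), (2.242,2.869).
By the shoelace formula its area is 2.90.

2.90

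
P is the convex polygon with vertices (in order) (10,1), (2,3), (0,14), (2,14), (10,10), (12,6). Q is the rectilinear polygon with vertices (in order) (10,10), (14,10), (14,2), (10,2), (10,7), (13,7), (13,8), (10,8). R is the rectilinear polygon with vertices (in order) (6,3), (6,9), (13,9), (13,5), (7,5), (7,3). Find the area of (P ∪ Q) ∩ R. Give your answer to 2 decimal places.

28.25

|P ∪ Q| = 121.45.
|(P ∪ Q) ∩ R| = 28.25.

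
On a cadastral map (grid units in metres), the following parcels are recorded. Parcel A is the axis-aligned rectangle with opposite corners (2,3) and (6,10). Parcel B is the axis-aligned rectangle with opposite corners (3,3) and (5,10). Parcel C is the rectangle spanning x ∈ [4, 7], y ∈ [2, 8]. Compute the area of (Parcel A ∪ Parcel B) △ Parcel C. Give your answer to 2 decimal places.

|Parcel A ∪ Parcel B| = 28.
|(Parcel A ∪ Parcel B) ∩ Parcel C| = 10.
|(Parcel A ∪ Parcel B) △ Parcel C| = 28 + 18 − 20 = 26.00.

26.00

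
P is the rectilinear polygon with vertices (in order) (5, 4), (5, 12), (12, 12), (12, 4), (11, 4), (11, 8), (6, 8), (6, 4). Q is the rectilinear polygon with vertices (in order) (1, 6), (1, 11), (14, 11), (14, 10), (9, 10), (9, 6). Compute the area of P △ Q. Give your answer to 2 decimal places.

|P| = 36, |Q| = 45, |P∩Q| = 17.
|P △ Q| = |P| + |Q| − 2·|P∩Q| = 36 + 45 − 34 = 47.00.

47.00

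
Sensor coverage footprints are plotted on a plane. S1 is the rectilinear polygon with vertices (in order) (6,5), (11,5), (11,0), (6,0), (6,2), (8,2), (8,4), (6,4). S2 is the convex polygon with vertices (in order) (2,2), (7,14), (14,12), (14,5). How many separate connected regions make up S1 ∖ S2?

1

S1 ∖ S2 is a single connected region.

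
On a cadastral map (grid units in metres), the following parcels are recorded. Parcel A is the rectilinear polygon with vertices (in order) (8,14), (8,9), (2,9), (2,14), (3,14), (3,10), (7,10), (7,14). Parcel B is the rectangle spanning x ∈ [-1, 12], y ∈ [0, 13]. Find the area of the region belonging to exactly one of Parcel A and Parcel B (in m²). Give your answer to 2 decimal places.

159.00

|Parcel A| = 14, |Parcel B| = 169, |Parcel A∩Parcel B| = 12.
|Parcel A △ Parcel B| = |Parcel A| + |Parcel B| − 2·|Parcel A∩Parcel B| = 14 + 169 − 24 = 159.00.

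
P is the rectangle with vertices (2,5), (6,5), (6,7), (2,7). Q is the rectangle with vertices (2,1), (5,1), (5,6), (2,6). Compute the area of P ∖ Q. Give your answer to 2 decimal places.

5.00

|P∩Q|: x∈[2,5], y∈[5,6] → 3·1 = 3.
|P| = 8.
|P ∖ Q| = |P| − |P∩Q| = 8 − 3 = 5.00.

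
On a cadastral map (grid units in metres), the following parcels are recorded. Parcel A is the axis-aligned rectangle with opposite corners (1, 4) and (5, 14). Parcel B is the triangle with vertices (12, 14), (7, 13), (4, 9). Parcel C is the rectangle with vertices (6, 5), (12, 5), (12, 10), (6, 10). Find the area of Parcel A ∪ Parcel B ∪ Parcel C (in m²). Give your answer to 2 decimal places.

By inclusion–exclusion:
Individual areas: |Parcel A| = 40, |Parcel B| = 8.5, |Parcel C| = 30.
|Parcel A∩Parcel B| = 0.3542.
|Parcel A∩Parcel C| = 0 (no overlap).
|Parcel B∩Parcel C| = 0.
|Parcel A∩Parcel B∩Parcel C| = 0.
|Parcel A ∪ Parcel B ∪ Parcel C| = 78.5 − 0.3542 + 0 = 78.15.

78.15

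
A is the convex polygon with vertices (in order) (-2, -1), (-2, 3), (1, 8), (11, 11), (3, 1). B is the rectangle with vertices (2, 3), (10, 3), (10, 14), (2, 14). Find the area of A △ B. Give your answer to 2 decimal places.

83.95

|A| = 63.5, |B| = 88, |A∩B| = 33.775.
|A △ B| = |A| + |B| − 2·|A∩B| = 63.5 + 88 − 67.55 = 83.95.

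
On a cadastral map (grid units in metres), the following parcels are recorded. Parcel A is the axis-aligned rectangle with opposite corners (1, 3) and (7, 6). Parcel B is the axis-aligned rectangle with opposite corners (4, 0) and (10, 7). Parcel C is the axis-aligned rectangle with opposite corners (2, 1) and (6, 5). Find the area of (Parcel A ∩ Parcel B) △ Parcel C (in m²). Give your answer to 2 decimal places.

|Parcel A ∩ Parcel B| = 9.
|(Parcel A ∩ Parcel B) ∩ Parcel C| = 4.
|(Parcel A ∩ Parcel B) △ Parcel C| = 9 + 16 − 8 = 17.00.

17.00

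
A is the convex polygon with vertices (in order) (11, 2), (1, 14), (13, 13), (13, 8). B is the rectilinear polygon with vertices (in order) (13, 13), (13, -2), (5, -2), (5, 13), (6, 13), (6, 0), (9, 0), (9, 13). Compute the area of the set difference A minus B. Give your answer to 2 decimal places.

|A| = 72, |A∩B| = 40.
|A ∖ B| = |A| − |A∩B| = 72 − 40 = 32.00.

32.00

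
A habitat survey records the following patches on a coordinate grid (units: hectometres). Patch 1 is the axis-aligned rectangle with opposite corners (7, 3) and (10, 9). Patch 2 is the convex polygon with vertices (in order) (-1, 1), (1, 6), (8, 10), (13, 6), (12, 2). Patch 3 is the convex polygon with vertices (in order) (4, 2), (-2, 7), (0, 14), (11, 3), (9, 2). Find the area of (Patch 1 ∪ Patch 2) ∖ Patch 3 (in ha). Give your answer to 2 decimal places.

39.73

|Patch 1 ∪ Patch 2| = 79.725.
|(Patch 1 ∪ Patch 2) ∩ Patch 3| = 39.9966.
|(Patch 1 ∪ Patch 2) ∖ Patch 3| = 79.725 − 39.9966 = 39.73.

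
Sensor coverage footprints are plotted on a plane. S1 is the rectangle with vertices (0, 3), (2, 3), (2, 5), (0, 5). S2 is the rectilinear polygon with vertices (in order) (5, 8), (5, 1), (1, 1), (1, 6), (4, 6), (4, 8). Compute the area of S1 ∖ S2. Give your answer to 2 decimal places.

|S1| = 4, |S1∩S2| = 2.
|S1 ∖ S2| = |S1| − |S1∩S2| = 4 − 2 = 2.00.

2.00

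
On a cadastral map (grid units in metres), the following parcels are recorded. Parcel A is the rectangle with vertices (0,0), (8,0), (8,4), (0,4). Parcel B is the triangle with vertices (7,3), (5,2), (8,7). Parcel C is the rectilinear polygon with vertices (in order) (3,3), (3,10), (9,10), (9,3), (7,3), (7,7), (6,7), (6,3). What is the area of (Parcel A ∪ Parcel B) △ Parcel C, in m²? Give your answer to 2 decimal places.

61.49

|Parcel A ∪ Parcel B| = 33.575.
|(Parcel A ∪ Parcel B) ∩ Parcel C| = 5.0417.
|(Parcel A ∪ Parcel B) △ Parcel C| = 33.575 + 38 − 10.0833 = 61.49.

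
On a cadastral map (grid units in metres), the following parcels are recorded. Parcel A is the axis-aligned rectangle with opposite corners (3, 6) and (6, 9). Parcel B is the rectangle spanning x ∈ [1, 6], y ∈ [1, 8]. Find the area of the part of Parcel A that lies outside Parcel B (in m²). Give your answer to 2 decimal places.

3.00

|Parcel A∩Parcel B|: x∈[3,6], y∈[6,8] → 3·2 = 6.
|Parcel A| = 9.
|Parcel A ∖ Parcel B| = |Parcel A| − |Parcel A∩Parcel B| = 9 − 6 = 3.00.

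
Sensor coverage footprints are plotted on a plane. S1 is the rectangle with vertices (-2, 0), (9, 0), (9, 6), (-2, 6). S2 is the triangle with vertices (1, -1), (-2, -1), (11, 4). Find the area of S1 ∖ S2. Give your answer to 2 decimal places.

61.43

|S1| = 66, |S1∩S2| = 4.5692.
|S1 ∖ S2| = |S1| − |S1∩S2| = 66 − 4.5692 = 61.43.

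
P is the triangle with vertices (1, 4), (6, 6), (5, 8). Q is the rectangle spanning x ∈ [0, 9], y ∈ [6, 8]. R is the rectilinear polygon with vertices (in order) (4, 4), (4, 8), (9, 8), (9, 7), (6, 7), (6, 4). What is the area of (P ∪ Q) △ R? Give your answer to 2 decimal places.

|P ∪ Q| = 21.
|(P ∪ Q) ∩ R| = 7.8.
|(P ∪ Q) △ R| = 21 + 11 − 15.6 = 16.40.

16.40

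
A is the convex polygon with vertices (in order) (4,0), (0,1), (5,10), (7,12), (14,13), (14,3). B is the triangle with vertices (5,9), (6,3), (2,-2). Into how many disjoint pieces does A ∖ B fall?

1

A ∖ B is a single connected region.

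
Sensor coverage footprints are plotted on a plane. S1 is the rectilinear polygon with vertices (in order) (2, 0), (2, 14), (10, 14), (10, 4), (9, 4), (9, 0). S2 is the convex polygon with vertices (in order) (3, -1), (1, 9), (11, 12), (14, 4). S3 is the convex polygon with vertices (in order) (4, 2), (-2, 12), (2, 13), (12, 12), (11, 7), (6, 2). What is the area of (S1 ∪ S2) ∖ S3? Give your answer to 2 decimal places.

|S1 ∪ S2| = 137.3818.
|(S1 ∪ S2) ∩ S3| = 82.8304.
|(S1 ∪ S2) ∖ S3| = 137.3818 − 82.8304 = 54.55.

54.55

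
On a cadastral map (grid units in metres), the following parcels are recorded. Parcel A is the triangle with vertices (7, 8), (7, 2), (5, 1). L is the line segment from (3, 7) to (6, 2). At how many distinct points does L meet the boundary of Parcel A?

1

The segment meets the boundary at (5.516,2.806).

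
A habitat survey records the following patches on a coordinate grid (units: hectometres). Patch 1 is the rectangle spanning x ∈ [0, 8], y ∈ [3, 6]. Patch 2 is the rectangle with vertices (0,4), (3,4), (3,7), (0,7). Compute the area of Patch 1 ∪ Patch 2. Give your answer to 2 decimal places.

By inclusion–exclusion:
Individual areas: |Patch 1| = 24, |Patch 2| = 9.
|Patch 1∩Patch 2|: x∈[0,3], y∈[4,6] → 3·2 = 6.
|Patch 1 ∪ Patch 2| = 33 − 6 = 27.00.

27.00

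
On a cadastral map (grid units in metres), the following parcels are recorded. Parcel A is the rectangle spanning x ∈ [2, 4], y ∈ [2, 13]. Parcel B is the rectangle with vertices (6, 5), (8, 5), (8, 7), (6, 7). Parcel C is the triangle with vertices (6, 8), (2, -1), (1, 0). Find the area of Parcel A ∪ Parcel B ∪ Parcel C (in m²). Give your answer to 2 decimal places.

30.55

By inclusion–exclusion:
Individual areas: |Parcel A| = 22, |Parcel B| = 4, |Parcel C| = 6.5.
|Parcel A∩Parcel B| = 0 (no overlap).
|Parcel A∩Parcel C| = 1.95.
|Parcel B∩Parcel C| = 0.
|Parcel A∩Parcel B∩Parcel C| = 0.
|Parcel A ∪ Parcel B ∪ Parcel C| = 32.5 − 1.95 + 0 = 30.55.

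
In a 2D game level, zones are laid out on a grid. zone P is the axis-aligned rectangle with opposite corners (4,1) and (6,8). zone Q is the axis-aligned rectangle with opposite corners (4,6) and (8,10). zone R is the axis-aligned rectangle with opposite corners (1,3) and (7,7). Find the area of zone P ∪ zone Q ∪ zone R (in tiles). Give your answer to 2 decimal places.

41.00

By inclusion–exclusion:
Individual areas: |zone P| = 14, |zone Q| = 16, |zone R| = 24.
|zone P∩zone Q|: x∈[4,6], y∈[6,8] → 2·2 = 4.
|zone P∩zone R|: x∈[4,6], y∈[3,7] → 2·4 = 8.
|zone Q∩zone R|: x∈[4,7], y∈[6,7] → 3·1 = 3.
|zone P∩zone Q∩zone R| = 2.
|zone P ∪ zone Q ∪ zone R| = 54 − 15 + 2 = 41.00.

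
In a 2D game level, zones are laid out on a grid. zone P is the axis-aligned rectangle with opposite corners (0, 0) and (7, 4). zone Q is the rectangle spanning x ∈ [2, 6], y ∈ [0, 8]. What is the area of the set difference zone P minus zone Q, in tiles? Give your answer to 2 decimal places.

12.00

|zone P∩zone Q|: x∈[2,6], y∈[0,4] → 4·4 = 16.
|zone P| = 28.
|zone P ∖ zone Q| = |zone P| − |zone P∩zone Q| = 28 − 16 = 12.00.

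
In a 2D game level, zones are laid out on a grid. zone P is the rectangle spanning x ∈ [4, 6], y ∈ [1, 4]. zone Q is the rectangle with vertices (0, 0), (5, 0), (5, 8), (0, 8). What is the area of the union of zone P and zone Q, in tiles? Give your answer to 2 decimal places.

By inclusion–exclusion:
Individual areas: |zone P| = 6, |zone Q| = 40.
|zone P∩zone Q|: x∈[4,5], y∈[1,4] → 1·3 = 3.
|zone P ∪ zone Q| = 46 − 3 = 43.00.

43.00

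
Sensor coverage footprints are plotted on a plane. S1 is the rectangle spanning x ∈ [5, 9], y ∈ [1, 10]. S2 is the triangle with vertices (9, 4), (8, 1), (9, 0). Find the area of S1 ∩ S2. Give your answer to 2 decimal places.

1.50

The intersection is the polygon with vertices (9,1), (8,1), (9,4).
By the shoelace formula its area is 1.50.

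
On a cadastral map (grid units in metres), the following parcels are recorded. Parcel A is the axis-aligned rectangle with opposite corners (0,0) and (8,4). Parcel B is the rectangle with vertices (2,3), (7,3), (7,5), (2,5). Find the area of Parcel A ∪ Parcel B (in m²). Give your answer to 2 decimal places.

By inclusion–exclusion:
Individual areas: |Parcel A| = 32, |Parcel B| = 10.
|Parcel A∩Parcel B|: x∈[2,7], y∈[3,4] → 5·1 = 5.
|Parcel A ∪ Parcel B| = 42 − 5 = 37.00.

37.00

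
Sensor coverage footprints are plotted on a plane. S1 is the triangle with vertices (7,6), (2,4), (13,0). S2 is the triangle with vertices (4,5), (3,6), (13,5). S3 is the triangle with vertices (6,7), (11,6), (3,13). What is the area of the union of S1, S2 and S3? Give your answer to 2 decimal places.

37.50

By inclusion–exclusion:
Individual areas: |S1| = 21, |S2| = 4.5, |S3| = 13.5.
|S1∩S2| = 1.5011.
|S1∩S3| = 0.
|S2∩S3| = 0.
|S1∩S2∩S3| = 0.
|S1 ∪ S2 ∪ S3| = 39 − 1.5011 + 0 = 37.50.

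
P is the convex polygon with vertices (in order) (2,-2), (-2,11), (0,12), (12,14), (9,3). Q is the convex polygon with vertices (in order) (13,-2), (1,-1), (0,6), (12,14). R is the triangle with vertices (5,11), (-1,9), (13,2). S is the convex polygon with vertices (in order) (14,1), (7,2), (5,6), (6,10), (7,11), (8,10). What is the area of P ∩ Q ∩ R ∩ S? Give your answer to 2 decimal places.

The intersection is the polygon with vertices (9.73,5.678), (9.24,3.88), (5,6), (5.976,9.902).
By the shoelace formula its area is 13.72.

13.72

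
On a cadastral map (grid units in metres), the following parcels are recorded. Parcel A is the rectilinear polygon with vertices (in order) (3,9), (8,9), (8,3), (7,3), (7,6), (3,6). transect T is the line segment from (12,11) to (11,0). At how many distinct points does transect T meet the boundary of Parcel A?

The segment lies entirely outside Parcel A and never meets its boundary.

0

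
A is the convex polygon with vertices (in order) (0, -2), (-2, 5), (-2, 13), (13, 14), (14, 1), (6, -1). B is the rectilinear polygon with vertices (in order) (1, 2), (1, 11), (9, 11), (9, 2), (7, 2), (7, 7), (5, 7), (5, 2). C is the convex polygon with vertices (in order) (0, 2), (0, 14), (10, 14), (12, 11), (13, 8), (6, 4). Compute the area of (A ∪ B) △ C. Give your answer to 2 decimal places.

112.19

|A ∪ B| = 216.
|(A ∪ B) ∩ C| = 109.1539.
|(A ∪ B) △ C| = 216 + 114.5 − 218.3078 = 112.19.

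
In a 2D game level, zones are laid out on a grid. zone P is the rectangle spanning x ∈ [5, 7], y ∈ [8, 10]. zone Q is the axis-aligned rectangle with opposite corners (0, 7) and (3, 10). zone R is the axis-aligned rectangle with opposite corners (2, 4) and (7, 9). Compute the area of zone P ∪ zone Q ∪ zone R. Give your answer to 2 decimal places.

34.00

By inclusion–exclusion:
Individual areas: |zone P| = 4, |zone Q| = 9, |zone R| = 25.
|zone P∩zone Q| = 0 (no overlap).
|zone P∩zone R|: x∈[5,7], y∈[8,9] → 2·1 = 2.
|zone Q∩zone R|: x∈[2,3], y∈[7,9] → 1·2 = 2.
|zone P∩zone Q∩zone R| = 0.
|zone P ∪ zone Q ∪ zone R| = 38 − 4 + 0 = 34.00.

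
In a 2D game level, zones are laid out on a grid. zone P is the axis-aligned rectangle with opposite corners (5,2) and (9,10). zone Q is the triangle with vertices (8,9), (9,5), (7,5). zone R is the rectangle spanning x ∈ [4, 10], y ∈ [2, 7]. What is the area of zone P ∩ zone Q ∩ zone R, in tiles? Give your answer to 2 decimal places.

3.00

The intersection is the polygon with vertices (7,5), (7.5,7), (8.5,7), (9,5).
By the shoelace formula its area is 3.00.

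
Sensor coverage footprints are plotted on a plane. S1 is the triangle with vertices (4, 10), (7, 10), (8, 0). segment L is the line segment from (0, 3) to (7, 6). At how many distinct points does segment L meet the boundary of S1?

1

The segment meets the boundary at (5.805,5.488).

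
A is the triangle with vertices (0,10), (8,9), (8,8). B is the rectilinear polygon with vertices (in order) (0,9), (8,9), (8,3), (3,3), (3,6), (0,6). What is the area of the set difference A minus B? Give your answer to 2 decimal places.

|A| = 4, |A∩B| = 2.
|A ∖ B| = |A| − |A∩B| = 4 − 2 = 2.00.

2.00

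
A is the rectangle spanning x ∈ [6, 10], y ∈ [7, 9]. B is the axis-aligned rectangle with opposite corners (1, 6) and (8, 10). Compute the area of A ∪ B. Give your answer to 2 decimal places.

By inclusion–exclusion:
Individual areas: |A| = 8, |B| = 28.
|A∩B|: x∈[6,8], y∈[7,9] → 2·2 = 4.
|A ∪ B| = 36 − 4 = 32.00.

32.00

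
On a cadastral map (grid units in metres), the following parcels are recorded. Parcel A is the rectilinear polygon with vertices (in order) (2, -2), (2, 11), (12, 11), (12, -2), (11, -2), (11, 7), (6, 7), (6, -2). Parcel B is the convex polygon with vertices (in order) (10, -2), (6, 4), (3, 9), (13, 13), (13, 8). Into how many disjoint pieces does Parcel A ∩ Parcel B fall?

1

Parcel A ∩ Parcel B is a single connected region.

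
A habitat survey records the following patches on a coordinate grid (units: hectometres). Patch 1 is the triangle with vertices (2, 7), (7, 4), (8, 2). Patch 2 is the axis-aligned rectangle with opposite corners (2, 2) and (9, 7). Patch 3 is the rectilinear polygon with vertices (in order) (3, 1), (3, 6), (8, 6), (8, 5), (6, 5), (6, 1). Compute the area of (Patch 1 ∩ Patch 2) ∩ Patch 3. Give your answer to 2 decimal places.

The region (Patch 1 ∩ Patch 2) ∩ Patch 3 is the polygon with vertices (3.2,6), (3.667,6), (6,4.6), (6,3.667).
By the shoelace formula its area is 1.63.

1.63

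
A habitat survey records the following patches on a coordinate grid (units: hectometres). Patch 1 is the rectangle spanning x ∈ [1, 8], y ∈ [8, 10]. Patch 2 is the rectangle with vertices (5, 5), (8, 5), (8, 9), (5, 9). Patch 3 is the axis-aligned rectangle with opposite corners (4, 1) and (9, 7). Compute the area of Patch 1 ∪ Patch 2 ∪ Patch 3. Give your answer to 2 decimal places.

47.00

By inclusion–exclusion:
Individual areas: |Patch 1| = 14, |Patch 2| = 12, |Patch 3| = 30.
|Patch 1∩Patch 2|: x∈[5,8], y∈[8,9] → 3·1 = 3.
|Patch 1∩Patch 3| = 0 (no overlap).
|Patch 2∩Patch 3|: x∈[5,8], y∈[5,7] → 3·2 = 6.
|Patch 1∩Patch 2∩Patch 3| = 0.
|Patch 1 ∪ Patch 2 ∪ Patch 3| = 56 − 9 + 0 = 47.00.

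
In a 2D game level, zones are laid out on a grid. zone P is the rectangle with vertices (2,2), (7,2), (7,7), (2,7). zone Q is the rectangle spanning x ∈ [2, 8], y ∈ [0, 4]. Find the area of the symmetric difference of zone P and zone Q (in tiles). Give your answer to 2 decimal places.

29.00

|zone P∩zone Q|: x∈[2,7], y∈[2,4] → 5·2 = 10.
|zone P △ zone Q| = |zone P| + |zone Q| − 2·|zone P∩zone Q| = 25 + 24 − 20 = 29.00.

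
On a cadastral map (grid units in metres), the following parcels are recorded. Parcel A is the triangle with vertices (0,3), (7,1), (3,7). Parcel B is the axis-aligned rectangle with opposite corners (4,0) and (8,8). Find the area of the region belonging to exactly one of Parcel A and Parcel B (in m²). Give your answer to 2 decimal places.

38.07

|Parcel A| = 17, |Parcel B| = 32, |Parcel A∩Parcel B| = 5.4643.
|Parcel A △ Parcel B| = |Parcel A| + |Parcel B| − 2·|Parcel A∩Parcel B| = 17 + 32 − 10.9286 = 38.07.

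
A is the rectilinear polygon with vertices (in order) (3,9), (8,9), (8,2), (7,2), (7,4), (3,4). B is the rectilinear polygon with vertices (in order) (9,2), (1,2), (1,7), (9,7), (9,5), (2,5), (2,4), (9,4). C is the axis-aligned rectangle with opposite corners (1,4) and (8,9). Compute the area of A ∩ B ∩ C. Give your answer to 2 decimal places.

10.00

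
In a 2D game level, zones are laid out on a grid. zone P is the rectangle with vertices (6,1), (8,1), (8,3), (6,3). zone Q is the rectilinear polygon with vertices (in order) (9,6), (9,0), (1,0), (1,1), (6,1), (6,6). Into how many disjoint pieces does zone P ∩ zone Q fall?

zone P ∩ zone Q is a single connected region.

1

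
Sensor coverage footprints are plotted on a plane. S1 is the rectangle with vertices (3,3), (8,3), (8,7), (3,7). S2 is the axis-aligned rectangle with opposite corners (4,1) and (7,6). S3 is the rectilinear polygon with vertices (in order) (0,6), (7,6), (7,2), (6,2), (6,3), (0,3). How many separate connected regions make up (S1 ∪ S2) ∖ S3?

(S1 ∪ S2) ∖ S3 splits into 2 disjoint pieces (area 8, area 5).

2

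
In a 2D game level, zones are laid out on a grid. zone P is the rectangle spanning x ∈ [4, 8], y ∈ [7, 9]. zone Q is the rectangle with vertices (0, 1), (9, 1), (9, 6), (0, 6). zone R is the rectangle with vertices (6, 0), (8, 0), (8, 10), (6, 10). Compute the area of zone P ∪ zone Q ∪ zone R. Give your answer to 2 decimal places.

By inclusion–exclusion:
Individual areas: |zone P| = 8, |zone Q| = 45, |zone R| = 20.
|zone P∩zone Q| = 0 (no overlap).
|zone P∩zone R|: x∈[6,8], y∈[7,9] → 2·2 = 4.
|zone Q∩zone R|: x∈[6,8], y∈[1,6] → 2·5 = 10.
|zone P∩zone Q∩zone R| = 0.
|zone P ∪ zone Q ∪ zone R| = 73 − 14 + 0 = 59.00.

59.00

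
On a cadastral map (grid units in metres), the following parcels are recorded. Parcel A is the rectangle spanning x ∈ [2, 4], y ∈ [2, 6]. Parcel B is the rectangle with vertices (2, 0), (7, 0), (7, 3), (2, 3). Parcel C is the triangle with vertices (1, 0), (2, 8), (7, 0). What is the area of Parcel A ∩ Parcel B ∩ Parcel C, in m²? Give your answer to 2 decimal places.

2.00

The intersection is the polygon with vertices (2,2), (2,3), (4,3), (4,2).
By the shoelace formula its area is 2.00.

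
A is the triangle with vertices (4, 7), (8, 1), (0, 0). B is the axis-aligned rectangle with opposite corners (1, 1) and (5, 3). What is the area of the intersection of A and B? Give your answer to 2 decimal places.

The intersection is the polygon with vertices (1.714,3), (5,3), (5,1), (1,1), (1,1.75).
By the shoelace formula its area is 7.55.

7.55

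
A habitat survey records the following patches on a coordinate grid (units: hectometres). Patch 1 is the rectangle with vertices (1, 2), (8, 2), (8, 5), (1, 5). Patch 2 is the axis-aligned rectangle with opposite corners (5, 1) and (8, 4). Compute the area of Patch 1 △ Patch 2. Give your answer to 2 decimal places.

18.00

|Patch 1∩Patch 2|: x∈[5,8], y∈[2,4] → 3·2 = 6.
|Patch 1 △ Patch 2| = |Patch 1| + |Patch 2| − 2·|Patch 1∩Patch 2| = 21 + 9 − 12 = 18.00.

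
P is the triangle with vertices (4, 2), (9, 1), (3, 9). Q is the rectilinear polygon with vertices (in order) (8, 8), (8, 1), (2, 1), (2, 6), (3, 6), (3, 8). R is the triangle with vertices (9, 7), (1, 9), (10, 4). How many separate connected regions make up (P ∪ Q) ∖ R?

(P ∪ Q) ∖ R splits into 3 disjoint pieces (area 33.0667, area 0.0969, area 1.125).

3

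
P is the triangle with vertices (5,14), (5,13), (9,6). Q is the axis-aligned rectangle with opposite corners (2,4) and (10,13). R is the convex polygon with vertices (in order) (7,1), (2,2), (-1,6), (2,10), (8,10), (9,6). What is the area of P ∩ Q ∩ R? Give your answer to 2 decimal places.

0.57

The intersection is the polygon with vertices (6.714,10), (7,10), (9,6).
By the shoelace formula its area is 0.57.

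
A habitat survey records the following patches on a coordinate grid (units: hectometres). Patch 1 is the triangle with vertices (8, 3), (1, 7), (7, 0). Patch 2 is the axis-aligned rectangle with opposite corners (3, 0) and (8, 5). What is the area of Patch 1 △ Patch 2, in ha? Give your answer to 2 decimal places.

16.17

|Patch 1| = 12.5, |Patch 2| = 25, |Patch 1∩Patch 2| = 10.6667.
|Patch 1 △ Patch 2| = |Patch 1| + |Patch 2| − 2·|Patch 1∩Patch 2| = 12.5 + 25 − 21.3333 = 16.17.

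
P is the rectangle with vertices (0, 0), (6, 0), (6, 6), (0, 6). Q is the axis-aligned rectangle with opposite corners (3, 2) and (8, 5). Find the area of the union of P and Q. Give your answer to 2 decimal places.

42.00

By inclusion–exclusion:
Individual areas: |P| = 36, |Q| = 15.
|P∩Q|: x∈[3,6], y∈[2,5] → 3·3 = 9.
|P ∪ Q| = 51 − 9 = 42.00.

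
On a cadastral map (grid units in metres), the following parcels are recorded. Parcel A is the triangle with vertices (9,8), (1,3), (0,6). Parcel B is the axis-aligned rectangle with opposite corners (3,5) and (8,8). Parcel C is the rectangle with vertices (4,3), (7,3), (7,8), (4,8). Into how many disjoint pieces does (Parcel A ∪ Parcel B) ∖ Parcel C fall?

2

(Parcel A ∪ Parcel B) ∖ Parcel C splits into 2 disjoint pieces (area 3.2014, area 10.6875).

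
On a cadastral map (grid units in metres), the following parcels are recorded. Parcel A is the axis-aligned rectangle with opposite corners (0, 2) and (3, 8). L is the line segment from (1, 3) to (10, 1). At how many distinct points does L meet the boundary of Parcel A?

1

The segment meets the boundary at (3,2.556).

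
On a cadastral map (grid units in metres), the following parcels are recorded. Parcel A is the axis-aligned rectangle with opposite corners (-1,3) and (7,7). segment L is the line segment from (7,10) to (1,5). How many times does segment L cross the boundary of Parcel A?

The segment meets the boundary at (3.4,7).

1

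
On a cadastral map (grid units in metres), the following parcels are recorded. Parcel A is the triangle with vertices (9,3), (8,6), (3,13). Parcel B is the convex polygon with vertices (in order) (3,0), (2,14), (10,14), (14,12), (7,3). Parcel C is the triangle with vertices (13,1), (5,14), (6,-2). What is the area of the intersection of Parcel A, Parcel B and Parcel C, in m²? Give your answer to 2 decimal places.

The intersection is the polygon with vertices (8,6), (8.4,4.8), (8.129,4.452), (5.302,9.163), (5.26,9.836).
By the shoelace formula its area is 2.96.

2.96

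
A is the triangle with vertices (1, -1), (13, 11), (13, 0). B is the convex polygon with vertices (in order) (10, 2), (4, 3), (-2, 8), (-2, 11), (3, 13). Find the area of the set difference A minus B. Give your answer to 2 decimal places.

|A| = 66, |A∩B| = 8.4286.
|A ∖ B| = |A| − |A∩B| = 66 − 8.4286 = 57.57.

57.57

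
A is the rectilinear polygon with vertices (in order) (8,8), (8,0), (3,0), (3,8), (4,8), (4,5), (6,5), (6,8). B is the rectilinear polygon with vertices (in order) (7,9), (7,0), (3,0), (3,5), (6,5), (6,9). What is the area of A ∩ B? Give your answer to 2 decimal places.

The intersection is the polygon with vertices (3,0), (3,5), (4,5), (6,5), (6,8), (7,8), (7,0).
By the shoelace formula its area is 23.00.

23.00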